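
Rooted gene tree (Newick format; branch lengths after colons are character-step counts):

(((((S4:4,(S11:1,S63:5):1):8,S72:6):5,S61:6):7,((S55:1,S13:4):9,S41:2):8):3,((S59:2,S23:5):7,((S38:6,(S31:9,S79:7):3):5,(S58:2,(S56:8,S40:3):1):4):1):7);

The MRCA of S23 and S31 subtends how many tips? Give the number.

The MRCA of S23 and S31 is the node subtending ((S59,S23),((S38,(S31,S79)),(S58,(S56,S40)))).
That clade contains 8 terminal taxa: S23, S31, S38, S40, S56, S58, S59, S79.

8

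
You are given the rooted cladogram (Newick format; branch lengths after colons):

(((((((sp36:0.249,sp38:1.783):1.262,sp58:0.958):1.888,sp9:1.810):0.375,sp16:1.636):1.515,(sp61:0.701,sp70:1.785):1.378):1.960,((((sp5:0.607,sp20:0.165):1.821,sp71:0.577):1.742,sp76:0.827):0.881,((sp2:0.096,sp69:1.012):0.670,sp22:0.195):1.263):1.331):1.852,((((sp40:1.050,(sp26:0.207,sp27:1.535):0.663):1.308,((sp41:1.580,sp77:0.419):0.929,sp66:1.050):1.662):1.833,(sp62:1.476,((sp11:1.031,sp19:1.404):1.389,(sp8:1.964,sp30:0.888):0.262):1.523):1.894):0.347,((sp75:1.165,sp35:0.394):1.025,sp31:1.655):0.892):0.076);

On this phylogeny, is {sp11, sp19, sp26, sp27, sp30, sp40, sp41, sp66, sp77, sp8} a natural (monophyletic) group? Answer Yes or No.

No

The MRCA of the listed taxa subtends (((sp40,(sp26,sp27)),((sp41,sp77),sp66)),(sp62,((sp11,sp19),(sp8,sp30)))).
That clade also contains sp62, which is not in the proposed group, so the group is not monophyletic.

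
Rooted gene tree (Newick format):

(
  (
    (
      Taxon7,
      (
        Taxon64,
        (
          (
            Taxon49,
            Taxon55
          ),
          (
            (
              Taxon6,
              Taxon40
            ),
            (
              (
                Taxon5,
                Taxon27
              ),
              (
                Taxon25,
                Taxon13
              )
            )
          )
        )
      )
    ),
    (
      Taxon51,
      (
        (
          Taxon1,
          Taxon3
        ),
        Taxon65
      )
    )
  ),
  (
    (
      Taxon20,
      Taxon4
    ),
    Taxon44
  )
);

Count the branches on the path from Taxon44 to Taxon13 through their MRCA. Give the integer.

The MRCA of Taxon44 and Taxon13 is the root of the tree.
From Taxon44 up to that node: 2 branches. From Taxon13 up to the same node: 8 branches. Total: 2 + 8 = 10.

10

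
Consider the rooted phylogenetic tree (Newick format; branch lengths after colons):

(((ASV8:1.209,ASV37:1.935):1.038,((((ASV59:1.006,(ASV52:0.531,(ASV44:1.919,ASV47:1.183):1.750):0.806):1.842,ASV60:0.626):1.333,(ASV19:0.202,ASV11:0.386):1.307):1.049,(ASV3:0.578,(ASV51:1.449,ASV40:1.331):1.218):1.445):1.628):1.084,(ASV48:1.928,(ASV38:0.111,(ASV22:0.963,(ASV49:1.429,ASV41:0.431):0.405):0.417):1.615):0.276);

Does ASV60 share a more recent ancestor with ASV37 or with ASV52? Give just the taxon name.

The MRCA of ASV60 and ASV52 subtends ((ASV59,(ASV52,(ASV44,ASV47))),ASV60) (5 taxa).
The MRCA of ASV60 and ASV37 subtends ((ASV8,ASV37),((((ASV59,(ASV52,(ASV44,ASV47))),ASV60),(ASV19,ASV11)),(ASV3,(ASV51,ASV40)))) (12 taxa).
The first is nested inside the second, so ASV60 shares a more recent common ancestor with ASV52.

ASV52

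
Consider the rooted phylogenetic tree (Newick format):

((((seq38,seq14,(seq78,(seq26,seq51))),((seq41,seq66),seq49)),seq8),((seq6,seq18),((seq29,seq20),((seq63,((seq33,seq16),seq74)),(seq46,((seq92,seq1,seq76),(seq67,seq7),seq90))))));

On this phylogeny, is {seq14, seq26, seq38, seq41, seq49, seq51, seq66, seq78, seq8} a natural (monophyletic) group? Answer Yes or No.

The most recent common ancestor of these taxa subtends (((seq38,seq14,(seq78,(seq26,seq51))),((seq41,seq66),seq49)),seq8).
That clade has exactly 9 tips — every listed taxon and nothing else — so the group is monophyletic.

Yes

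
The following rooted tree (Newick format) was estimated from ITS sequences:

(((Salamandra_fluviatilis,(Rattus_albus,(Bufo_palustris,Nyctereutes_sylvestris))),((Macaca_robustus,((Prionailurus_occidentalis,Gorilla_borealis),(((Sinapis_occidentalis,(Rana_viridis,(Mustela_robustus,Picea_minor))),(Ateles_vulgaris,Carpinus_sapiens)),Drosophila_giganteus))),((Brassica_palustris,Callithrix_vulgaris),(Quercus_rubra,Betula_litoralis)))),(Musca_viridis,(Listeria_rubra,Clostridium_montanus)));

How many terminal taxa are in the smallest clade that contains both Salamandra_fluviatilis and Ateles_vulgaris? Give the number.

18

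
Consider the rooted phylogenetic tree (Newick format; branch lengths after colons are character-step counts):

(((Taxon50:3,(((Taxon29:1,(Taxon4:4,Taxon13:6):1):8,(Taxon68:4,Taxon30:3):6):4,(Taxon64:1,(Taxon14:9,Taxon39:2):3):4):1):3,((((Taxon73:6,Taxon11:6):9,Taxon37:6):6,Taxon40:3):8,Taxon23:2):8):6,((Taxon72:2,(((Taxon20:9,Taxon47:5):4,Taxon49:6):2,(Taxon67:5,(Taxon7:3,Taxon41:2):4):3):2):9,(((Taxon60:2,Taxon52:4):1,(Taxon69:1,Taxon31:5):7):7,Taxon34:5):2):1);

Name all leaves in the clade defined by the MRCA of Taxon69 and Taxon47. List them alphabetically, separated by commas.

Taxon20, Taxon31, Taxon34, Taxon41, Taxon47, Taxon49, Taxon52, Taxon60, Taxon67, Taxon69, Taxon7, Taxon72

Tracing Taxon69: it sits inside (Taxon69,Taxon31).
Tracing Taxon47: it sits inside (Taxon20,Taxon47).
The smallest clade enclosing both is ((Taxon72,(((Taxon20,Taxon47),Taxon49),(Taxon67,(Taxon7,Taxon41)))),(((Taxon60,Taxon52),(Taxon69,Taxon31)),Taxon34)); the answer is its 12 terminal taxa in alphabetical order.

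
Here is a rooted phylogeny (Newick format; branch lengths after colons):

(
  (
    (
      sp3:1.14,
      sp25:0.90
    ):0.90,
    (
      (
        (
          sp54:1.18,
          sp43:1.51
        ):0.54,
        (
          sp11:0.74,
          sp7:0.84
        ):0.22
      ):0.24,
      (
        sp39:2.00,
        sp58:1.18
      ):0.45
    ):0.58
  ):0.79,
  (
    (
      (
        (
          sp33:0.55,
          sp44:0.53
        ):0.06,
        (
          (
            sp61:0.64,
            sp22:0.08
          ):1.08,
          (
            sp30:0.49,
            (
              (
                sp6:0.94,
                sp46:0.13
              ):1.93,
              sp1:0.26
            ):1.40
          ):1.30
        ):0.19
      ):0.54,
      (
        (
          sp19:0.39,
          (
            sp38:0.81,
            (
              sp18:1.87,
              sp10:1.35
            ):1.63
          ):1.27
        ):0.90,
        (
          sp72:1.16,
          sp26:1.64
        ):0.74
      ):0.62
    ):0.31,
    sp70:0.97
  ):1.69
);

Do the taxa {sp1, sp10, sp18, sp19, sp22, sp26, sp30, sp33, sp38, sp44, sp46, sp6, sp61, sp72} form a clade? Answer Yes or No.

Yes

The most recent common ancestor of these taxa subtends (((sp33,sp44),((sp61,sp22),(sp30,((sp6,sp46),sp1)))),((sp19,(sp38,(sp18,sp10))),(sp72,sp26))).
That clade has exactly 14 tips — every listed taxon and nothing else — so the group is monophyletic.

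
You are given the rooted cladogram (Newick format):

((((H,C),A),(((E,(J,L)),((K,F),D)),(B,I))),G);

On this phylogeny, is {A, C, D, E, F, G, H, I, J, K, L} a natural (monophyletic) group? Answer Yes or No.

No

The MRCA of the listed taxa is the root, so the smallest clade containing them is the whole tree.
That clade also contains B, which is not in the proposed group, so the group is not monophyletic.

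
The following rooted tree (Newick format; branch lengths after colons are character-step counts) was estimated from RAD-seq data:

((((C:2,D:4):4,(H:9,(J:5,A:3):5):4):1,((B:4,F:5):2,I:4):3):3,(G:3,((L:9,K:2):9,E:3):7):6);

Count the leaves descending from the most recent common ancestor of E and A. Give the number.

12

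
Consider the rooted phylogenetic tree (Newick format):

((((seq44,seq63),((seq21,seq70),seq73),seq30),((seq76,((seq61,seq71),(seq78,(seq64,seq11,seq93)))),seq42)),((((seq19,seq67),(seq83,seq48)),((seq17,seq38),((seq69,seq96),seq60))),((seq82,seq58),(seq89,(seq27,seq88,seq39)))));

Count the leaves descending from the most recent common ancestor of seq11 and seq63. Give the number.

14

The MRCA of seq11 and seq63 is the node subtending (((seq44,seq63),((seq21,seq70),seq73),seq30),((seq76,((seq61,seq71),(seq78,(seq64,seq11,seq93)))),seq42)).
That clade contains 14 terminal taxa: seq11, seq21, seq30, seq42, seq44, seq61, seq63, seq64, seq70, seq71, seq73, seq76, seq78, seq93.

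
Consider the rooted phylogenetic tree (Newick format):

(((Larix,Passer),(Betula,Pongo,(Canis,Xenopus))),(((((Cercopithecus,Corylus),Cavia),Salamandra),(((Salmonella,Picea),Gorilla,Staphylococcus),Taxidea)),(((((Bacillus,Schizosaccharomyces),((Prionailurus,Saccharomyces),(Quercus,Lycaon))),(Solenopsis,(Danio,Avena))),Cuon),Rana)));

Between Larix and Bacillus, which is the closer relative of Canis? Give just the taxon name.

The MRCA of Canis and Larix subtends ((Larix,Passer),(Betula,Pongo,(Canis,Xenopus))) (6 taxa).
The MRCA of Canis and Bacillus is the root, subtending the entire tree (26 taxa).
The first is nested inside the second, so Canis shares a more recent common ancestor with Larix.

Larix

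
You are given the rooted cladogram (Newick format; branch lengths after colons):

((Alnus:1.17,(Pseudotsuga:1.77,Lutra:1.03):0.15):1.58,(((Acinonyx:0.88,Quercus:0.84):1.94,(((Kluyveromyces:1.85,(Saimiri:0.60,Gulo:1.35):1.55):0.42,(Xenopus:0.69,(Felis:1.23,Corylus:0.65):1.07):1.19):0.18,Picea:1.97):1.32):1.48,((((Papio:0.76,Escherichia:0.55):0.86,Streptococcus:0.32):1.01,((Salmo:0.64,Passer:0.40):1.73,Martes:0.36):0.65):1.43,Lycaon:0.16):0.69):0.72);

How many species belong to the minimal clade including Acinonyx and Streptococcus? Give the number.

16

The MRCA of Acinonyx and Streptococcus is the node subtending (((Acinonyx,Quercus),(((Kluyveromyces,(Saimiri,Gulo)),(Xenopus,(Felis,Corylus))),Picea)),((((Papio,Escherichia),Streptococcus),((Salmo,Passer),Martes)),Lycaon)).
That clade contains 16 terminal taxa: Acinonyx, Corylus, Escherichia, Felis, Gulo, Kluyveromyces, Lycaon, Martes, Papio, Passer, Picea, Quercus, Saimiri, Salmo, Streptococcus, Xenopus.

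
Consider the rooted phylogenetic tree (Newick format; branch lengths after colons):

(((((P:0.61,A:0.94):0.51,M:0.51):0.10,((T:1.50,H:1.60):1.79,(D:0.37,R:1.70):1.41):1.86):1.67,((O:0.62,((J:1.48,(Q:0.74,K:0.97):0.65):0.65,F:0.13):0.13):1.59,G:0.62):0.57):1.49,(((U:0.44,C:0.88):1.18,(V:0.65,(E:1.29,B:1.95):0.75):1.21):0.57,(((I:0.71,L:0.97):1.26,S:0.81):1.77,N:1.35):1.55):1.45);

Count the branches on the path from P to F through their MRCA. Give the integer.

The MRCA of P and F is the node subtending ((((P,A),M),((T,H),(D,R))),((O,((J,(Q,K)),F)),G)).
From P up to that node: 4 branches. From F up to the same node: 4 branches. Total: 4 + 4 = 8.

8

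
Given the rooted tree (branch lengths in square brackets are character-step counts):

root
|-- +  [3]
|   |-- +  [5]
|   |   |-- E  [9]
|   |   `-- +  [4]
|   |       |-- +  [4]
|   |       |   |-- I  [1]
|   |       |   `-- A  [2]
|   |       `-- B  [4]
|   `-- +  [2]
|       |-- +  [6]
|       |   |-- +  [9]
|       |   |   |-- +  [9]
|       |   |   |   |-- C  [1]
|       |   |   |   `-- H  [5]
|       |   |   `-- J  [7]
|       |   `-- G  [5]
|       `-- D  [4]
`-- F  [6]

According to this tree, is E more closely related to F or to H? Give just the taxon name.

H

The MRCA of E and H subtends ((E,((I,A),B)),((((C,H),J),G),D)) (9 taxa).
The MRCA of E and F is the root, subtending the entire tree (10 taxa).
The first is nested inside the second, so E shares a more recent common ancestor with H.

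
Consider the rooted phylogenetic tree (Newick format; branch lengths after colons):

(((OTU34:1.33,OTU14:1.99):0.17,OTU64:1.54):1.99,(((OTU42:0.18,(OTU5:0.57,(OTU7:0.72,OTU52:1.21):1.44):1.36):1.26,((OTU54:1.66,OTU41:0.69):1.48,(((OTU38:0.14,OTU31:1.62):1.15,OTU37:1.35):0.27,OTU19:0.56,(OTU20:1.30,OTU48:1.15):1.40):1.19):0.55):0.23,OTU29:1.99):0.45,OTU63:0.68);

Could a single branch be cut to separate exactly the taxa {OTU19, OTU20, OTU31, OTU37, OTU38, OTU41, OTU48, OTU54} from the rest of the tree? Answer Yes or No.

Yes

The most recent common ancestor of these taxa subtends ((OTU54,OTU41),(((OTU38,OTU31),OTU37),OTU19,(OTU20,OTU48))).
That clade has exactly 8 tips — every listed taxon and nothing else — so the group is monophyletic.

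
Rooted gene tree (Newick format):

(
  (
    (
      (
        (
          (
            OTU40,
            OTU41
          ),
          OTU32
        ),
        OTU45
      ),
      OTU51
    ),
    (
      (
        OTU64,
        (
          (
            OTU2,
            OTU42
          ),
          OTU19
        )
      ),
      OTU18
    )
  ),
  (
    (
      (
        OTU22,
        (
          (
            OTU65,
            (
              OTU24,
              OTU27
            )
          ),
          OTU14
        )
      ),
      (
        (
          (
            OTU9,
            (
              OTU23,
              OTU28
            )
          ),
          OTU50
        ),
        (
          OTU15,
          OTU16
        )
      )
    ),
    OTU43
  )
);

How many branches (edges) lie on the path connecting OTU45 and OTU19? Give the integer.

The MRCA of OTU45 and OTU19 is the node subtending (((((OTU40,OTU41),OTU32),OTU45),OTU51),((OTU64,((OTU2,OTU42),OTU19)),OTU18)).
From OTU45 up to that node: 3 branches. From OTU19 up to the same node: 4 branches. Total: 3 + 4 = 7.

7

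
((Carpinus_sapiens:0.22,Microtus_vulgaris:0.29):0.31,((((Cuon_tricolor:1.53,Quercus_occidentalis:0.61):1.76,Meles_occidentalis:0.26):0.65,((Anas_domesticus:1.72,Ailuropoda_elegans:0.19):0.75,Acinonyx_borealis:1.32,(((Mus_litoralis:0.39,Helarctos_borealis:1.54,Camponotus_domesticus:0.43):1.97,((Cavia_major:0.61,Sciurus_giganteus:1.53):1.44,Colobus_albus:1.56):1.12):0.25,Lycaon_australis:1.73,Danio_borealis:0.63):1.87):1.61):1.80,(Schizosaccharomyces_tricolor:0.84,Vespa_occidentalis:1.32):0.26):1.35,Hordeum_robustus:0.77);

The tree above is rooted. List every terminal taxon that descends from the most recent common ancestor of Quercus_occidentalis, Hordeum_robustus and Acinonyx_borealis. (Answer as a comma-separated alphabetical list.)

Acinonyx_borealis, Ailuropoda_elegans, Anas_domesticus, Camponotus_domesticus, Carpinus_sapiens, Cavia_major, Colobus_albus, Cuon_tricolor, Danio_borealis, Helarctos_borealis, Hordeum_robustus, Lycaon_australis, Meles_occidentalis, Microtus_vulgaris, Mus_litoralis, Quercus_occidentalis, Schizosaccharomyces_tricolor, Sciurus_giganteus, Vespa_occidentalis

Tracing Quercus_occidentalis: it sits inside (Cuon_tricolor,Quercus_occidentalis).
Tracing Hordeum_robustus: it attaches directly to the root.
Tracing Acinonyx_borealis: it sits inside ((Anas_domesticus,Ailuropoda_elegans),Acinonyx_borealis,(((Mus_litoralis,Helarctos_borealis,Camponotus_domesticus),((Cavia_major,Sciurus_giganteus),Colobus_albus)),Lycaon_australis,Danio_borealis)).
The smallest clade enclosing all 3 is the whole tree (their MRCA is the root), so the answer is all 19 tips in alphabetical order.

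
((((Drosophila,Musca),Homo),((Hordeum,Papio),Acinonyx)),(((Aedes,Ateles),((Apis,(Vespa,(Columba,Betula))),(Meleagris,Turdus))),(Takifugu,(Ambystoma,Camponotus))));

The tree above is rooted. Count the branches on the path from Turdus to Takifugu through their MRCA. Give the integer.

6

The MRCA of Turdus and Takifugu is the node subtending (((Aedes,Ateles),((Apis,(Vespa,(Columba,Betula))),(Meleagris,Turdus))),(Takifugu,(Ambystoma,Camponotus))).
From Turdus up to that node: 4 branches. From Takifugu up to the same node: 2 branches. Total: 4 + 2 = 6.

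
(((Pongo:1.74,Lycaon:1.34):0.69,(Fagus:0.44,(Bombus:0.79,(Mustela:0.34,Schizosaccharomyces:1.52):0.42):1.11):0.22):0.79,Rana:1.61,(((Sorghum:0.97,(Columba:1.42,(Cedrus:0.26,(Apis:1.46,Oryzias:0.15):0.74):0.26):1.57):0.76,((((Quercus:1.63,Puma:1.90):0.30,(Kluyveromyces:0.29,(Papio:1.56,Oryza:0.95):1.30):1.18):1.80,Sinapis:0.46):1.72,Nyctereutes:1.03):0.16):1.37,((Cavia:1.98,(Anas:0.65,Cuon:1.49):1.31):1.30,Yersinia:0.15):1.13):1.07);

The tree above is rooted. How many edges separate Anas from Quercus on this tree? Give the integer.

10

The MRCA of Anas and Quercus is the node subtending (((Sorghum,(Columba,(Cedrus,(Apis,Oryzias)))),((((Quercus,Puma),(Kluyveromyces,(Papio,Oryza))),Sinapis),Nyctereutes)),((Cavia,(Anas,Cuon)),Yersinia)).
From Anas up to that node: 4 branches. From Quercus up to the same node: 6 branches. Total: 4 + 6 = 10.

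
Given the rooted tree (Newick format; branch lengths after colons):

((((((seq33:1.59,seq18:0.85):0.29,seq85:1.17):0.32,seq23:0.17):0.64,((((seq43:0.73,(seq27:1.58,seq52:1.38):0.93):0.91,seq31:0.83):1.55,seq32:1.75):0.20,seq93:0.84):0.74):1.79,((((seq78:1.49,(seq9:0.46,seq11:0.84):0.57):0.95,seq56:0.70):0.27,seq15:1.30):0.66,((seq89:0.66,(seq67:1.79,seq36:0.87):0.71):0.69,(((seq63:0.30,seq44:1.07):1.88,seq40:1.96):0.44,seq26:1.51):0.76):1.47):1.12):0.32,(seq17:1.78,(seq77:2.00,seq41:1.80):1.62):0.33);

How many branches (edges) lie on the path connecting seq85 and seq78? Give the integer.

9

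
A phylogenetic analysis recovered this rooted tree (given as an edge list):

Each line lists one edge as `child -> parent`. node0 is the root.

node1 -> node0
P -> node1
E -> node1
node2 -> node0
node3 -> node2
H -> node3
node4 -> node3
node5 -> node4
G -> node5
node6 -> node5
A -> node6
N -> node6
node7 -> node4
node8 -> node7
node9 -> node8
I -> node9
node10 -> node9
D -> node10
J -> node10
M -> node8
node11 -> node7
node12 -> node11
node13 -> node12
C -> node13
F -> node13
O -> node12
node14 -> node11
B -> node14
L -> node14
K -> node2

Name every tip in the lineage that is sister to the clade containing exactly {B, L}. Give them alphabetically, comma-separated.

The clade containing exactly {B, L} attaches to the tree at the node subtending (((C,F),O),(B,L)).
The other lineage descending from that same node — the sister group — is ((C,F),O); its 3 tips in alphabetical order are the answer.

C, F, O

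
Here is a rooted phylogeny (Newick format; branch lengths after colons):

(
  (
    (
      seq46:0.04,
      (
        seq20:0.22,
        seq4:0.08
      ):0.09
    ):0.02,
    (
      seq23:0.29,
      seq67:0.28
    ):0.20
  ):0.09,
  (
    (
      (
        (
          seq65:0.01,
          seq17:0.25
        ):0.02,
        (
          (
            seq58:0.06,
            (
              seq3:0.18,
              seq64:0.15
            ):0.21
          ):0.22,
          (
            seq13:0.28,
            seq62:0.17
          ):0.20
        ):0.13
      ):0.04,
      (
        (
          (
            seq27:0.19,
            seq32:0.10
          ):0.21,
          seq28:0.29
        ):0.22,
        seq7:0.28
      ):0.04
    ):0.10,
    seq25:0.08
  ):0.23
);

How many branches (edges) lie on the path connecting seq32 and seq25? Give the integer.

6

The MRCA of seq32 and seq25 is the node subtending ((((seq65,seq17),((seq58,(seq3,seq64)),(seq13,seq62))),(((seq27,seq32),seq28),seq7)),seq25).
From seq32 up to that node: 5 branches. From seq25 up to the same node: 1 branch. Total: 5 + 1 = 6.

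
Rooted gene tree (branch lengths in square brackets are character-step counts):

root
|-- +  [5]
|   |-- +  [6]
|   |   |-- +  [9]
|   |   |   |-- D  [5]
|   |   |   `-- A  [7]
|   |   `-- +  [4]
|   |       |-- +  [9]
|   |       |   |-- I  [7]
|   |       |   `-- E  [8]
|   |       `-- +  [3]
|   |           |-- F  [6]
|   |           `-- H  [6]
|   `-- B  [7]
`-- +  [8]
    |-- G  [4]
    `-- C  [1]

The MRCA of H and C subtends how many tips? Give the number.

9

The MRCA of H and C is the root, so the clade is the entire tree.
That clade contains 9 terminal taxa: A, B, C, D, E, F, G, H, I.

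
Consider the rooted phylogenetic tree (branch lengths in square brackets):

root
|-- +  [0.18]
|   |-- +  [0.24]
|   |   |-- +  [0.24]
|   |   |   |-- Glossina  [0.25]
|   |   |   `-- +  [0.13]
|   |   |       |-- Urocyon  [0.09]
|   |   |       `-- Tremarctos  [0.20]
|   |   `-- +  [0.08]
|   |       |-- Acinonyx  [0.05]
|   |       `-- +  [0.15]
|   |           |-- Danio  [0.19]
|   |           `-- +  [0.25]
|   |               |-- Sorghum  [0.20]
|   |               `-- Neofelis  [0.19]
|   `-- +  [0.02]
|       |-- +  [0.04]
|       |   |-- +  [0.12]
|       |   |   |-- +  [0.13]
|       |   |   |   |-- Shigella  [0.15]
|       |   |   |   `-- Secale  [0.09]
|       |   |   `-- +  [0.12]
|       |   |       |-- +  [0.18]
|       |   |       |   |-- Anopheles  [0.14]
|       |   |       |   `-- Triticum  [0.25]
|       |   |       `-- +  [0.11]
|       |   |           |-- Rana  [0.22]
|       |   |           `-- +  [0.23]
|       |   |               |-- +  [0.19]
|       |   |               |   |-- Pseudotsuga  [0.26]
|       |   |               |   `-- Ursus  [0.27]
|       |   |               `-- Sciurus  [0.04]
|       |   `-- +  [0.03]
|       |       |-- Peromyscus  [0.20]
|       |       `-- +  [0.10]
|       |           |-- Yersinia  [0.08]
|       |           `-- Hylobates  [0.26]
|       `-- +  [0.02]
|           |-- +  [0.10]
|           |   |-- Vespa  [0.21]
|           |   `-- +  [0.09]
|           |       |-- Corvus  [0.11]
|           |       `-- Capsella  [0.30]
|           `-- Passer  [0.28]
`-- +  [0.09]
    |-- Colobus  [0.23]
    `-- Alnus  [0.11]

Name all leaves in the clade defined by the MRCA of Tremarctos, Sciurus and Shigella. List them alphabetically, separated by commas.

Acinonyx, Anopheles, Capsella, Corvus, Danio, Glossina, Hylobates, Neofelis, Passer, Peromyscus, Pseudotsuga, Rana, Sciurus, Secale, Shigella, Sorghum, Tremarctos, Triticum, Urocyon, Ursus, Vespa, Yersinia

Tracing Tremarctos: it sits inside (Urocyon,Tremarctos).
Tracing Sciurus: it sits inside ((Pseudotsuga,Ursus),Sciurus).
Tracing Shigella: it sits inside (Shigella,Secale).
The smallest clade enclosing all 3 is (((Glossina,(Urocyon,Tremarctos)),(Acinonyx,(Danio,(Sorghum,Neofelis)))),((((Shigella,Secale),((Anopheles,Triticum),(Rana,((Pseudotsuga,Ursus),Sciurus)))),(Peromyscus,(Yersinia,Hylobates))),((Vespa,(Corvus,Capsella)),Passer))); the answer is its 22 terminal taxa in alphabetical order.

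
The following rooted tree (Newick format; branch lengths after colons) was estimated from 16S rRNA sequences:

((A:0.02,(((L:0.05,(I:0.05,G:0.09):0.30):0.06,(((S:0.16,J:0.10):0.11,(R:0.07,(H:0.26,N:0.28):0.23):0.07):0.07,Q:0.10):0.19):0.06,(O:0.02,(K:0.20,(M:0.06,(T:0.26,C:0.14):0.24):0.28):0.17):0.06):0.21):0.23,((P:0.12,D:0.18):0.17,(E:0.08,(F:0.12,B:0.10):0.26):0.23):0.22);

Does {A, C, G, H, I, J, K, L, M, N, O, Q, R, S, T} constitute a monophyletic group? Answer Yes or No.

Yes

The most recent common ancestor of these taxa subtends (A,(((L,(I,G)),(((S,J),(R,(H,N))),Q)),(O,(K,(M,(T,C)))))).
That clade has exactly 15 tips — every listed taxon and nothing else — so the group is monophyletic.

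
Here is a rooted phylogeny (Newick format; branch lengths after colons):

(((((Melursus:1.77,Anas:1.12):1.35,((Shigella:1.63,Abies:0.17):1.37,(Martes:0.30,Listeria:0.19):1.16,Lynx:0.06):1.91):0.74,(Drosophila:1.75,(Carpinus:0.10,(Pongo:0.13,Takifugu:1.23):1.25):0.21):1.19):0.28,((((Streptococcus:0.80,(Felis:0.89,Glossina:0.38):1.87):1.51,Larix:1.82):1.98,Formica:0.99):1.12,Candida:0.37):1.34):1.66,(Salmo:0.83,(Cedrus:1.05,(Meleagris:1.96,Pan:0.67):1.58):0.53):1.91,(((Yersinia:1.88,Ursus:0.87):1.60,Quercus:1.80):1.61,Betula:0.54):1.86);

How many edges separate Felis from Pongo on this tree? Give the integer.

11

The MRCA of Felis and Pongo is the node subtending ((((Melursus,Anas),((Shigella,Abies),(Martes,Listeria),Lynx)),(Drosophila,(Carpinus,(Pongo,Takifugu)))),((((Streptococcus,(Felis,Glossina)),Larix),Formica),Candida)).
From Felis up to that node: 6 branches. From Pongo up to the same node: 5 branches. Total: 6 + 5 = 11.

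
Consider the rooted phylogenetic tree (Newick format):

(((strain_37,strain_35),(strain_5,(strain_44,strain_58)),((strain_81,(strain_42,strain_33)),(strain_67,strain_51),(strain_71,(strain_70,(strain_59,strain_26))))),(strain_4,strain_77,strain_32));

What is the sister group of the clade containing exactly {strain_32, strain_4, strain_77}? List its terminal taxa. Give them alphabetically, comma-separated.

strain_26, strain_33, strain_35, strain_37, strain_42, strain_44, strain_5, strain_51, strain_58, strain_59, strain_67, strain_70, strain_71, strain_81

The clade containing exactly {strain_32, strain_4, strain_77} attaches directly to the root of the tree.
The other lineage descending from that same node — the sister group — is ((strain_37,strain_35),(strain_5,(strain_44,strain_58)),((strain_81,(strain_42,strain_33)),(strain_67,strain_51),(strain_71,(strain_70,(strain_59,strain_26))))); its 14 tips in alphabetical order are the answer.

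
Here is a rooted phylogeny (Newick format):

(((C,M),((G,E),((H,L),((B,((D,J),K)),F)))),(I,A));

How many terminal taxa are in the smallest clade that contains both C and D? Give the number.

The MRCA of C and D is the node subtending ((C,M),((G,E),((H,L),((B,((D,J),K)),F)))).
That clade contains 11 terminal taxa: B, C, D, E, F, G, H, J, K, L, M.

11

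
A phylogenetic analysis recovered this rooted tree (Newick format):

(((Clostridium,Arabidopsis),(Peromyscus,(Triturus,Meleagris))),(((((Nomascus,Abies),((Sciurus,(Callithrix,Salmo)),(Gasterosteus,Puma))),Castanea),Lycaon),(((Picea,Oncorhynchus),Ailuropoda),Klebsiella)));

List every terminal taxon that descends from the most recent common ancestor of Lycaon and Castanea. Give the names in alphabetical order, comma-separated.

Abies, Callithrix, Castanea, Gasterosteus, Lycaon, Nomascus, Puma, Salmo, Sciurus

Tracing Lycaon: it sits inside ((((Nomascus,Abies),((Sciurus,(Callithrix,Salmo)),(Gasterosteus,Puma))),Castanea),Lycaon).
Tracing Castanea: it sits inside (((Nomascus,Abies),((Sciurus,(Callithrix,Salmo)),(Gasterosteus,Puma))),Castanea).
The smallest clade enclosing both is ((((Nomascus,Abies),((Sciurus,(Callithrix,Salmo)),(Gasterosteus,Puma))),Castanea),Lycaon); the answer is its 9 terminal taxa in alphabetical order.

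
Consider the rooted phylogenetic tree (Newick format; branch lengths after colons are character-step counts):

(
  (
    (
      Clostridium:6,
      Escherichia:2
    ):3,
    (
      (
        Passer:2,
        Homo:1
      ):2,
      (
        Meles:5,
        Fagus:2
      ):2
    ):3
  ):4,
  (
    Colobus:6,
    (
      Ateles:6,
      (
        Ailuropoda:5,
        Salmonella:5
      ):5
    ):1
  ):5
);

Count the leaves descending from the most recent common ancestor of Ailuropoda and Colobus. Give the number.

4

The MRCA of Ailuropoda and Colobus is the node subtending (Colobus,(Ateles,(Ailuropoda,Salmonella))).
That clade contains 4 terminal taxa: Ailuropoda, Ateles, Colobus, Salmonella.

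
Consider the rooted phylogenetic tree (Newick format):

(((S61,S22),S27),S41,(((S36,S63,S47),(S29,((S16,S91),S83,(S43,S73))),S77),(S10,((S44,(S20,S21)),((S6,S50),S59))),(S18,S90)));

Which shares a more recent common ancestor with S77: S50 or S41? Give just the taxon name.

S50

The MRCA of S77 and S50 subtends (((S36,S63,S47),(S29,((S16,S91),S83,(S43,S73))),S77),(S10,((S44,(S20,S21)),((S6,S50),S59))),(S18,S90)) (19 taxa).
The MRCA of S77 and S41 is the root, subtending the entire tree (23 taxa).
The first is nested inside the second, so S77 shares a more recent common ancestor with S50.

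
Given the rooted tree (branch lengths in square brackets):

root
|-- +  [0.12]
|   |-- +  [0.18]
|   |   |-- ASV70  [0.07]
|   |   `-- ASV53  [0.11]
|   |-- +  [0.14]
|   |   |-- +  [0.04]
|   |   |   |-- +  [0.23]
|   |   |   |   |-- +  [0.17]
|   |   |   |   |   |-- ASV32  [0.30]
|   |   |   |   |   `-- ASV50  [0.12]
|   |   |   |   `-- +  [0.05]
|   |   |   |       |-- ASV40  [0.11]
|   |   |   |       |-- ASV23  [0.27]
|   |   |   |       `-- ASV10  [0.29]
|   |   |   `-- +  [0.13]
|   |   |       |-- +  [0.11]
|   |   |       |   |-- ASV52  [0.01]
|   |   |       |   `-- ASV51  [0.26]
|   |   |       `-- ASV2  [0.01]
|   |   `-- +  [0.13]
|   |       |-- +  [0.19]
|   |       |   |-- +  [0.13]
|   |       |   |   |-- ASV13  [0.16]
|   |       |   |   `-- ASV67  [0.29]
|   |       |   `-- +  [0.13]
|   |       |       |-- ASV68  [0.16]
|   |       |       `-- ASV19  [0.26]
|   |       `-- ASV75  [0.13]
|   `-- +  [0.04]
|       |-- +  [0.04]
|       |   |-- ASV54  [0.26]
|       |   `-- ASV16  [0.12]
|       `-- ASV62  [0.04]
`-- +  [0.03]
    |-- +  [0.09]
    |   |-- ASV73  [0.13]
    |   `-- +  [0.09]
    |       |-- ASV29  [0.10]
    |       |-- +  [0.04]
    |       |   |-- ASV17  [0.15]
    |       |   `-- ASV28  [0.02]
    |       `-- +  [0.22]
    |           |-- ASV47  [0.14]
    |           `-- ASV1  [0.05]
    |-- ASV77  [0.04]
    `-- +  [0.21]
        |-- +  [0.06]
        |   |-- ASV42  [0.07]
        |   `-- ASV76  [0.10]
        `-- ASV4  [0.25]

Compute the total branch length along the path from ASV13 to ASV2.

0.79

The path runs ASV13 → … → MRCA → … → ASV2; the MRCA is the node subtending ((((ASV32,ASV50),(ASV40,ASV23,ASV10)),((ASV52,ASV51),ASV2)),(((ASV13,ASV67),(ASV68,ASV19)),ASV75)).
Branch lengths along that path: 0.16 + 0.13 + 0.19 + 0.13 + 0.04 + 0.13 + 0.01 = 0.79.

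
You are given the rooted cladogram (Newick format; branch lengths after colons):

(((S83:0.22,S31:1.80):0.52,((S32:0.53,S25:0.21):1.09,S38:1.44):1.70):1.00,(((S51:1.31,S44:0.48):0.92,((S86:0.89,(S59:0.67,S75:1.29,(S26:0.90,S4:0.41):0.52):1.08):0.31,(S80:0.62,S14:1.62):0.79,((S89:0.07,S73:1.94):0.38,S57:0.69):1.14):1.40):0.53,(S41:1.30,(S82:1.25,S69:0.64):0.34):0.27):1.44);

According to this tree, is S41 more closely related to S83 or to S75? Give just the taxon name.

S75

The MRCA of S41 and S75 subtends (((S51,S44),((S86,(S59,S75,(S26,S4))),(S80,S14),((S89,S73),S57))),(S41,(S82,S69))) (15 taxa).
The MRCA of S41 and S83 is the root, subtending the entire tree (20 taxa).
The first is nested inside the second, so S41 shares a more recent common ancestor with S75.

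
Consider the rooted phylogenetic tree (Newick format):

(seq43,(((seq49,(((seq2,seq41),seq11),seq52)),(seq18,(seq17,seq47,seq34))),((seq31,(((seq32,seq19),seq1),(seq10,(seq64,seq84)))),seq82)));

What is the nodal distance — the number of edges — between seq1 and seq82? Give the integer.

5

The MRCA of seq1 and seq82 is the node subtending ((seq31,(((seq32,seq19),seq1),(seq10,(seq64,seq84)))),seq82).
From seq1 up to that node: 4 branches. From seq82 up to the same node: 1 branch. Total: 4 + 1 = 5.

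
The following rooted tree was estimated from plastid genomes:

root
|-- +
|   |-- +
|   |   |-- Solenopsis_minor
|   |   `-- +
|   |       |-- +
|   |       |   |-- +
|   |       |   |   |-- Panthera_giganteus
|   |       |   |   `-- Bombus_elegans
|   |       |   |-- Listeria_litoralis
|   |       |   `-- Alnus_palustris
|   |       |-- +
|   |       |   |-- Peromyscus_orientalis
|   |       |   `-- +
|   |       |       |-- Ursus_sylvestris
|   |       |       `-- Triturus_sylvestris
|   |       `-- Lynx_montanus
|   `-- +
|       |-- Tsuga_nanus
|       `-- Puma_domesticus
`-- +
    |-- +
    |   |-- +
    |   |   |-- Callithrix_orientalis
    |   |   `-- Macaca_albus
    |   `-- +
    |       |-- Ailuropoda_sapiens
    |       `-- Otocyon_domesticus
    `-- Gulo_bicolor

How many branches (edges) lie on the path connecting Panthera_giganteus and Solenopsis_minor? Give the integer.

5

The MRCA of Panthera_giganteus and Solenopsis_minor is the node subtending (Solenopsis_minor,(((Panthera_giganteus,Bombus_elegans),Listeria_litoralis,Alnus_palustris),(Peromyscus_orientalis,(Ursus_sylvestris,Triturus_sylvestris)),Lynx_montanus)).
From Panthera_giganteus up to that node: 4 branches. From Solenopsis_minor up to the same node: 1 branch. Total: 4 + 1 = 5.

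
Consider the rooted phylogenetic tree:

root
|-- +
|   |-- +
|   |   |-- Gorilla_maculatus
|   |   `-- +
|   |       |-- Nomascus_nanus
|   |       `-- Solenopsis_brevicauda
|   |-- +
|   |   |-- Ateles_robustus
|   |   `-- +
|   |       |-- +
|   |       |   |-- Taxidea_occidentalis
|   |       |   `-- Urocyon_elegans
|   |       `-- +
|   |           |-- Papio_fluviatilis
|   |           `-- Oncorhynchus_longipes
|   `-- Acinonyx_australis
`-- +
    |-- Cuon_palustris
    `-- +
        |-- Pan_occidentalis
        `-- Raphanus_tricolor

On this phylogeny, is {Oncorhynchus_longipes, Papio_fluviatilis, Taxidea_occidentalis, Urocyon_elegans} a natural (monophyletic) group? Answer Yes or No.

The most recent common ancestor of these taxa subtends ((Taxidea_occidentalis,Urocyon_elegans),(Papio_fluviatilis,Oncorhynchus_longipes)).
That clade has exactly 4 tips — every listed taxon and nothing else — so the group is monophyletic.

Yes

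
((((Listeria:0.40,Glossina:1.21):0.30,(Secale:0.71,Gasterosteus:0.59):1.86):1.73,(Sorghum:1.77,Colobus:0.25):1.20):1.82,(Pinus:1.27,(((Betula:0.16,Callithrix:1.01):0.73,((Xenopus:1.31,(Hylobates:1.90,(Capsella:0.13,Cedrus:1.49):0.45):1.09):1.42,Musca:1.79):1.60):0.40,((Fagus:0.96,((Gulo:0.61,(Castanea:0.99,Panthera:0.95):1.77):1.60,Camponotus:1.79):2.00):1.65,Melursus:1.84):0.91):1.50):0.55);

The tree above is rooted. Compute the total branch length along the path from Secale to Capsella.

The path runs Secale → … → MRCA → … → Capsella; the MRCA is the root of the tree.
Branch lengths along that path: 0.71 + 1.86 + 1.73 + 1.82 + 0.55 + 1.50 + 0.40 + 1.60 + 1.42 + 1.09 + 0.45 + 0.13 = 13.26.

13.26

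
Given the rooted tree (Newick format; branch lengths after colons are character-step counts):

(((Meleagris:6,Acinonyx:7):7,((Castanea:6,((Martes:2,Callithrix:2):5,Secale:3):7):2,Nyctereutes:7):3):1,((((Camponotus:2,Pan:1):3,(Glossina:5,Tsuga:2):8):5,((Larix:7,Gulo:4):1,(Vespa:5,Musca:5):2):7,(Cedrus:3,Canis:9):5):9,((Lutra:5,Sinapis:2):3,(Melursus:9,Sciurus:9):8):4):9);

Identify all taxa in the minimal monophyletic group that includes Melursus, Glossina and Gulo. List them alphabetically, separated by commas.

Camponotus, Canis, Cedrus, Glossina, Gulo, Larix, Lutra, Melursus, Musca, Pan, Sciurus, Sinapis, Tsuga, Vespa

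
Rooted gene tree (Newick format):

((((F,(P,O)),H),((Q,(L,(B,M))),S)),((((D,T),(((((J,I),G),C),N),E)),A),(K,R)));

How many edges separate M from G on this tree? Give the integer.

14

The MRCA of M and G is the root of the tree.
From M up to that node: 6 branches. From G up to the same node: 8 branches. Total: 6 + 8 = 14.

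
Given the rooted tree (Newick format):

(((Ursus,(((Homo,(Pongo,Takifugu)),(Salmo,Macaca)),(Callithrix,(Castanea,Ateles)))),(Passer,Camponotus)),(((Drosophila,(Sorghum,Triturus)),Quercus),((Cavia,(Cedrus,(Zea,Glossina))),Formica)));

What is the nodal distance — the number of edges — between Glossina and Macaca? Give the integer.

12

The MRCA of Glossina and Macaca is the root of the tree.
From Glossina up to that node: 6 branches. From Macaca up to the same node: 6 branches. Total: 6 + 6 = 12.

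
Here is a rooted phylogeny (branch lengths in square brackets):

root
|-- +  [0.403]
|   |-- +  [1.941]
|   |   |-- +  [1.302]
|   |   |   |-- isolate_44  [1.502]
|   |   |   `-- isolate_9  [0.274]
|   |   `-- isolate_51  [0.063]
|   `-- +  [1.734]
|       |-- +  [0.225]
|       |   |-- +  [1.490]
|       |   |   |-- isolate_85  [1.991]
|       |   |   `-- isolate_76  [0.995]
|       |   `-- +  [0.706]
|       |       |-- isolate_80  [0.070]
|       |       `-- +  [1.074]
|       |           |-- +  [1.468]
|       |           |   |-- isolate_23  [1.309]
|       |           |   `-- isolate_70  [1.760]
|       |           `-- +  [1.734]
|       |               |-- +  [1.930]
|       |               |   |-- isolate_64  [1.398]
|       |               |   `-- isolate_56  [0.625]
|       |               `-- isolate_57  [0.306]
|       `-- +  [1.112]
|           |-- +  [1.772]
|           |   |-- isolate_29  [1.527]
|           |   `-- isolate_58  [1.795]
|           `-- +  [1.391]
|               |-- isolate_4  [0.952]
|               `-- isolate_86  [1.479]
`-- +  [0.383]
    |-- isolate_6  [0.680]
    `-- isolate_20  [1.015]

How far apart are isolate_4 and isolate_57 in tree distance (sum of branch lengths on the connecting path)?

The path runs isolate_4 → … → MRCA → … → isolate_57; the MRCA is the node subtending (((isolate_85,isolate_76),(isolate_80,((isolate_23,isolate_70),((isolate_64,isolate_56),isolate_57)))),((isolate_29,isolate_58),(isolate_4,isolate_86))).
Branch lengths along that path: 0.952 + 1.391 + 1.112 + 0.225 + 0.706 + 1.074 + 1.734 + 0.306 = 7.500.

7.500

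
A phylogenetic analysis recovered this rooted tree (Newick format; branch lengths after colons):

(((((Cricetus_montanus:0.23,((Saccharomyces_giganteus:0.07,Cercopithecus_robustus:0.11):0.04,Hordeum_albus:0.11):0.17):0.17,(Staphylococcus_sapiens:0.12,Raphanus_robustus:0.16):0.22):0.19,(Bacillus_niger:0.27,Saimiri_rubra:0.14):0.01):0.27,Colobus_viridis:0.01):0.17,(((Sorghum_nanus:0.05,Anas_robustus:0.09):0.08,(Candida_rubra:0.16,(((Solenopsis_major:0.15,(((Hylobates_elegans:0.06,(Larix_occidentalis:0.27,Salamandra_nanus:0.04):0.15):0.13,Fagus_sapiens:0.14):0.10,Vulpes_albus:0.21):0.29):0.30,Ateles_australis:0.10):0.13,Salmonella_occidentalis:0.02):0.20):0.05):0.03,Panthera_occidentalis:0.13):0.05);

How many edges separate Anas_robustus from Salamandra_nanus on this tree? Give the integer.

11

The MRCA of Anas_robustus and Salamandra_nanus is the node subtending ((Sorghum_nanus,Anas_robustus),(Candida_rubra,(((Solenopsis_major,(((Hylobates_elegans,(Larix_occidentalis,Salamandra_nanus)),Fagus_sapiens),Vulpes_albus)),Ateles_australis),Salmonella_occidentalis))).
From Anas_robustus up to that node: 2 branches. From Salamandra_nanus up to the same node: 9 branches. Total: 2 + 9 = 11.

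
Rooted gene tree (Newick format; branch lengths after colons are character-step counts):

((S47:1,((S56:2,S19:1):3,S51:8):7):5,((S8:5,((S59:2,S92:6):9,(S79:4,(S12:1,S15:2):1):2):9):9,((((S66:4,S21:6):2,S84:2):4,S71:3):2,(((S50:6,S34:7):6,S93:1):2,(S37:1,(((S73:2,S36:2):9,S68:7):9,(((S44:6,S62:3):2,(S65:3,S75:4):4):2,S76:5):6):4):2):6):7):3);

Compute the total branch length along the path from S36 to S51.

62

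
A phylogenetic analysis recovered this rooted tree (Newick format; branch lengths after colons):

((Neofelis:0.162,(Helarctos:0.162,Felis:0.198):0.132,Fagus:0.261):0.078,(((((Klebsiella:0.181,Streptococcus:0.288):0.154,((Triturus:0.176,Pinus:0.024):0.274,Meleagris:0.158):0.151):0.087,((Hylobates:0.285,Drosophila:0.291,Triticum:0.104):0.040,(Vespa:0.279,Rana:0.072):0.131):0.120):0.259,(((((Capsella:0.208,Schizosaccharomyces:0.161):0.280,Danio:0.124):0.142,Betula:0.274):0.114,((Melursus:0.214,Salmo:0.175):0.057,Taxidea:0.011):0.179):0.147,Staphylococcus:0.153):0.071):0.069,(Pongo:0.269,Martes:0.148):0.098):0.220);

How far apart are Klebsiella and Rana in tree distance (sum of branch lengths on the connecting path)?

0.745

The path runs Klebsiella → … → MRCA → … → Rana; the MRCA is the node subtending (((Klebsiella,Streptococcus),((Triturus,Pinus),Meleagris)),((Hylobates,Drosophila,Triticum),(Vespa,Rana))).
Branch lengths along that path: 0.181 + 0.154 + 0.087 + 0.120 + 0.131 + 0.072 = 0.745.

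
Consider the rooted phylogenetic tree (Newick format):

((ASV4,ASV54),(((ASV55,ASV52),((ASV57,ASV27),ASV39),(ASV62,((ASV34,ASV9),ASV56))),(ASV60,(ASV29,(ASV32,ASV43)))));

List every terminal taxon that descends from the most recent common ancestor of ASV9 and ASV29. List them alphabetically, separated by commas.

ASV27, ASV29, ASV32, ASV34, ASV39, ASV43, ASV52, ASV55, ASV56, ASV57, ASV60, ASV62, ASV9

Tracing ASV9: it sits inside (ASV34,ASV9).
Tracing ASV29: it sits inside (ASV29,(ASV32,ASV43)).
The smallest clade enclosing both is (((ASV55,ASV52),((ASV57,ASV27),ASV39),(ASV62,((ASV34,ASV9),ASV56))),(ASV60,(ASV29,(ASV32,ASV43)))); the answer is its 13 terminal taxa in alphabetical order.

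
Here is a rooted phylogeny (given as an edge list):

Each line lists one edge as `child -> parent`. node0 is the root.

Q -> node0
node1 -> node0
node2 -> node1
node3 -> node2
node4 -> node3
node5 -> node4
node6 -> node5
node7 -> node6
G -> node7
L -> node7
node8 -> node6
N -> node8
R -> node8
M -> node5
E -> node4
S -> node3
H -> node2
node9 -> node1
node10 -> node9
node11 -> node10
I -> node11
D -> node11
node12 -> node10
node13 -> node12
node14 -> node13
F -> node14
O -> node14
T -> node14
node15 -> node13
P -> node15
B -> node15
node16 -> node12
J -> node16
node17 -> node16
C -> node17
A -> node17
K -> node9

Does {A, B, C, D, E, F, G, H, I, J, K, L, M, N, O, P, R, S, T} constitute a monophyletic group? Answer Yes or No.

The most recent common ancestor of these taxa subtends (((((((G,L),(N,R)),M),E),S),H),(((I,D),(((F,O,T),(P,B)),(J,(C,A)))),K)).
That clade has exactly 19 tips — every listed taxon and nothing else — so the group is monophyletic.

Yes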